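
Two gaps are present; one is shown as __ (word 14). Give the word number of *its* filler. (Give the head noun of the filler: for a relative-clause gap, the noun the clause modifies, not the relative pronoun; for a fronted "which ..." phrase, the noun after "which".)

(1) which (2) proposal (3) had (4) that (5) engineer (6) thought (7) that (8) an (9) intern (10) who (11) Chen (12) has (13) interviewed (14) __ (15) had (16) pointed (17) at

The marked gap is inside the relative clause, the direct object of "interviewed".
Its filler is the head noun "intern" (via "who"), at word 9.
(The other dependency links word 2 to a gap after word 17.)

9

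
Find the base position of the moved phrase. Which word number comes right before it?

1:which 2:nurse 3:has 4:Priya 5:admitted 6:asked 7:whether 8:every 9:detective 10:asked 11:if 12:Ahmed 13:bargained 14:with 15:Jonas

5

The displaced element is "which nurse" (word 2).
It is linked across 1 clause boundary (Ø).
It functions as the subject of "asked", so the gap sits immediately after word 5 ("admitted").
Base order: Priya has admitted that which nurse asked whether every detective asked if Ahmed bargained with Jonas.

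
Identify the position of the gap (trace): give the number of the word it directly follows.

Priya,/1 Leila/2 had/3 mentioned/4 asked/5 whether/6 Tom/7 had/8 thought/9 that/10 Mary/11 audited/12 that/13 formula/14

The displaced element is "Priya" (word 1).
It is linked across 1 clause boundary (Ø).
It functions as the subject of "asked", so the gap sits immediately after word 4 ("mentioned").
Base order: Leila had mentioned Priya asked whether Tom had thought that Mary audited that formula.

4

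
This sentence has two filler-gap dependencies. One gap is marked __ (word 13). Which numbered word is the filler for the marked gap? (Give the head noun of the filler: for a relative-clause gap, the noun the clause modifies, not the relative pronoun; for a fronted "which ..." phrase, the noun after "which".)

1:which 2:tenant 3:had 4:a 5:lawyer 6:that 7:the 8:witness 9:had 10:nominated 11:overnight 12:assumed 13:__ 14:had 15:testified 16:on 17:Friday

2

The marked gap is the subject of "testified".
Its filler is the fronted wh-phrase "which tenant", at word 2.
(The other dependency links word 5 to a gap after word 10.)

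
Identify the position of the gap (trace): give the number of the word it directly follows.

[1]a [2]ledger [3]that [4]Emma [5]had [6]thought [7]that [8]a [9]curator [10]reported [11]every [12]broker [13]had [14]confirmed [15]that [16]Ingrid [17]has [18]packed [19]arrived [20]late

The displaced element is "a ledger" (word 2).
It is linked across 3 clause boundaries (that → Ø → that).
It functions as the direct object of "packed", so the gap sits immediately after word 18 ("packed").
Base order: Emma had thought that a curator reported every broker had confirmed that Ingrid has packed a ledger.

18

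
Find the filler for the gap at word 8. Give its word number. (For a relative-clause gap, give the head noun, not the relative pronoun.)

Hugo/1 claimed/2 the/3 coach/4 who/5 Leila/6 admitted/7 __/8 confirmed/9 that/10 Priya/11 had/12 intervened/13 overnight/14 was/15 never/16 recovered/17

4

The gap at 8 is the subject of "confirmed", inside a relative clause.
The relative pronoun is "who" (word 5); it is bound by the head noun immediately before it.
Its filler is the head noun "coach", at word 4.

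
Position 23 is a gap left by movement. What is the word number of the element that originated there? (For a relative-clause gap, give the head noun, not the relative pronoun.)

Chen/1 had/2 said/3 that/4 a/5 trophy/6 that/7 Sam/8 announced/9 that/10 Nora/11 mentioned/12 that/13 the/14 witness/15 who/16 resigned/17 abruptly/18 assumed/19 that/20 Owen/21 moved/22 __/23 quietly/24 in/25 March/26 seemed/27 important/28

The gap at 23 is the object of "moved", inside a relative clause.
The relative pronoun is "that" (word 7); it is bound by the head noun immediately before it.
Its filler is the head noun "trophy", at word 6.

6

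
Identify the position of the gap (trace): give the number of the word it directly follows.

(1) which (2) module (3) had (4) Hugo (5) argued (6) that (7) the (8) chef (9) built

9

The displaced element is "which module" (word 2).
It is linked across 1 clause boundary (that).
It functions as the direct object of "built", so the gap sits immediately after word 9 ("built").
Base order: Hugo had argued that the chef built which module.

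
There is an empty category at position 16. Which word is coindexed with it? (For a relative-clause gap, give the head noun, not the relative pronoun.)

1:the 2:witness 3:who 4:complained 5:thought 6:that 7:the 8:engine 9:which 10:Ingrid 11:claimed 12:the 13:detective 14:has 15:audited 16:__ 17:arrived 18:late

The gap at 16 is the object of "audited", inside a relative clause.
The relative pronoun is "which" (word 9); it is bound by the head noun immediately before it.
Its filler is the head noun "engine", at word 8.

8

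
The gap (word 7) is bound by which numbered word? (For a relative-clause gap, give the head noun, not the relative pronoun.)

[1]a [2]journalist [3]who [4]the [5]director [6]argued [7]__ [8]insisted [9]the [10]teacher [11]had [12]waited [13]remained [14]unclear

2

The gap at 7 is the subject of "insisted", inside a relative clause.
The relative pronoun is "who" (word 3); it is bound by the head noun immediately before it.
Its filler is the head noun "journalist", at word 2.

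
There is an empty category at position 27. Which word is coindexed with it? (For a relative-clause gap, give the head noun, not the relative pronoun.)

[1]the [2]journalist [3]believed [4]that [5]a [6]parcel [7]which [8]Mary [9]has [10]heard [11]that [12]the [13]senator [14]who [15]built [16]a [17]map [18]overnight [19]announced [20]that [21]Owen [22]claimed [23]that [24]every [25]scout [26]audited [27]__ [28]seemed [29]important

6

The gap at 27 is the object of "audited", inside a relative clause.
The relative pronoun is "which" (word 7); it is bound by the head noun immediately before it.
Its filler is the head noun "parcel", at word 6.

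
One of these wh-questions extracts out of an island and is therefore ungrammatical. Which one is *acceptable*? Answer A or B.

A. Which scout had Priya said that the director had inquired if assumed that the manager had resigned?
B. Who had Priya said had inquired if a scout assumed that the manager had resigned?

In A, the wh-phrase is extracted from inside a wh-island (introduced by "if"), which blocks movement.
In B, the extraction path crosses only that-complement boundaries, which are transparent.
So B is grammatical.

B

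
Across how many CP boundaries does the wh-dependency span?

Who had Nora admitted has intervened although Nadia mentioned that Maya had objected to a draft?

"who" is extracted from the subject of "intervened".
Boundaries crossed, outermost first: [Ø] — 1 in total.

1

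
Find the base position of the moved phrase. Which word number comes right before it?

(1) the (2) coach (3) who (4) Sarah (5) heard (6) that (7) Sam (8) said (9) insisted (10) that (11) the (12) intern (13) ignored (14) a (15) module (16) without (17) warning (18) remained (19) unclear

8

The displaced element is "the coach" (word 2).
It is linked across 2 clause boundaries (that → Ø).
It functions as the subject of "insisted", so the gap sits immediately after word 8 ("said").
Base order: Sarah heard that Sam said the coach insisted that the intern ignored a module without warning.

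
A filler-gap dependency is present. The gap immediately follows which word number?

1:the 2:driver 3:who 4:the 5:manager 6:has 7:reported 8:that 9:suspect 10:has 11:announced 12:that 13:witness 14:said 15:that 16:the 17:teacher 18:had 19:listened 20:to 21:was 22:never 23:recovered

The displaced element is "the driver" (word 2).
It is linked across 3 clause boundaries (Ø → Ø → that).
It functions as the object of the preposition "to" of "listened", so the gap sits immediately after word 20 ("to").
Base order: The manager has reported that suspect has announced that witness said that the teacher had listened to the driver.

20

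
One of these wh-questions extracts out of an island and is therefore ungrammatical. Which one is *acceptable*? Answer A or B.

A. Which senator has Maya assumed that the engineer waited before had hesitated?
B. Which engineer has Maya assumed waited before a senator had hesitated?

In A, the wh-phrase is extracted from inside an adjunct island (introduced by "before"), which blocks movement.
In B, the extraction path crosses only that-complement boundaries, which are transparent.
So B is grammatical.

B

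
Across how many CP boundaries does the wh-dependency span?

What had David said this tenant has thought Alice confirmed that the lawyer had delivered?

"what" is extracted from the object of "delivered".
Boundaries crossed, outermost first: [Ø], [Ø], [that] — 3 in total.

3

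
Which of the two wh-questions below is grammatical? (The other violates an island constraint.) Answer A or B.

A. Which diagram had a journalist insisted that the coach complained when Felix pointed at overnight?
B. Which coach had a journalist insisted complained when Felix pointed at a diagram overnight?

In A, the wh-phrase is extracted from inside an adjunct island (introduced by "when"), which blocks movement.
In B, the extraction path crosses only that-complement boundaries, which are transparent.
So B is grammatical.

B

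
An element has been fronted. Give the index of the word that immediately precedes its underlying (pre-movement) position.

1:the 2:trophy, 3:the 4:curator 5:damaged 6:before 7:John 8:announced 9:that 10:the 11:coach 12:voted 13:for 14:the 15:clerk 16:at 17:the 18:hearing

5

The displaced element is "the trophy" (word 2).
It functions as the direct object of "damaged", so the gap sits immediately after word 5 ("damaged").
Base order: The curator damaged the trophy before John announced that the coach voted for the clerk at the hearing.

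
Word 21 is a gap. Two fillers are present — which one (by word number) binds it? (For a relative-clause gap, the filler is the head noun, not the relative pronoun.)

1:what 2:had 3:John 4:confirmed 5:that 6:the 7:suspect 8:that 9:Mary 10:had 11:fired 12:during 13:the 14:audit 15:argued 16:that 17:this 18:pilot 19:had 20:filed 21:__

1

The marked gap is the direct object of "filed".
Its filler is the fronted wh-phrase "what", at word 1.
(The other dependency links word 7 to a gap after word 11.)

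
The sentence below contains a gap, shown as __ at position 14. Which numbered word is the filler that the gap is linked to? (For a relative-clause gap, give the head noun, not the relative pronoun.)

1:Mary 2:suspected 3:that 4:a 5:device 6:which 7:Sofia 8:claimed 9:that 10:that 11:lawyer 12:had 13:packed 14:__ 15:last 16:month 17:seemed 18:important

5

The gap at 14 is the object of "packed", inside a relative clause.
The relative pronoun is "which" (word 6); it is bound by the head noun immediately before it.
Its filler is the head noun "device", at word 5.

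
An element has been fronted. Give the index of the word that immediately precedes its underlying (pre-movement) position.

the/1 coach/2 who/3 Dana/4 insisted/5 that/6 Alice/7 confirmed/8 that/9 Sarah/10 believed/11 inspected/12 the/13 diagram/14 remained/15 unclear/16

11

The displaced element is "the coach" (word 2).
It is linked across 3 clause boundaries (that → that → Ø).
It functions as the subject of "inspected", so the gap sits immediately after word 11 ("believed").
Base order: Dana insisted that Alice confirmed that Sarah believed the coach inspected the diagram.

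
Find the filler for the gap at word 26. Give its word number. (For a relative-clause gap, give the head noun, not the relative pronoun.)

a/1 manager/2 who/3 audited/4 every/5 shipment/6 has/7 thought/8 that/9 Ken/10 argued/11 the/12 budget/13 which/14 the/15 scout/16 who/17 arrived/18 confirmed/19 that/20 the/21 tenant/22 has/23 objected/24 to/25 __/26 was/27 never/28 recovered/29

13

The gap at 26 is the prepositional object of "objected", inside a relative clause.
The relative pronoun is "which" (word 14); it is bound by the head noun immediately before it.
Its filler is the head noun "budget", at word 13.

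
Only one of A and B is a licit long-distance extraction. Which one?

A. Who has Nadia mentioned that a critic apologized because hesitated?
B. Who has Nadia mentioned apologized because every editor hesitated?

B

In A, the wh-phrase is extracted from inside an adjunct island (introduced by "because"), which blocks movement.
In B, the extraction path crosses only that-complement boundaries, which are transparent.
So B is grammatical.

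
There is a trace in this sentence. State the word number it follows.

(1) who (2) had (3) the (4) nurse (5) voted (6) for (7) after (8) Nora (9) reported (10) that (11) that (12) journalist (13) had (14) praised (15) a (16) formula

6

The displaced element is "who" (word 1).
It functions as the object of the preposition "for" of "voted", so the gap sits immediately after word 6 ("for").
Base order: The nurse had voted for who after Nora reported that that journalist had praised a formula.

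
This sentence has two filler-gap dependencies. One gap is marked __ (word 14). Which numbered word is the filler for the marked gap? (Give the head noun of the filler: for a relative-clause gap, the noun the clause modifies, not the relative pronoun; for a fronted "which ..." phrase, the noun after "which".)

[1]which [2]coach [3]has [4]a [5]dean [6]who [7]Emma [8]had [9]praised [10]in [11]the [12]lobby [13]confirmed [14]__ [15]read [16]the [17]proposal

The marked gap is the subject of "read".
Its filler is the fronted wh-phrase "which coach", at word 2.
(The other dependency links word 5 to a gap after word 9.)

2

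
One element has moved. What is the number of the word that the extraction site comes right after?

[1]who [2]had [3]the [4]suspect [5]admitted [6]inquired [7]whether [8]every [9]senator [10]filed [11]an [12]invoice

The displaced element is "who" (word 1).
It is linked across 1 clause boundary (Ø).
It functions as the subject of "inquired", so the gap sits immediately after word 5 ("admitted").
Base order: The suspect had admitted that who inquired whether every senator filed an invoice.

5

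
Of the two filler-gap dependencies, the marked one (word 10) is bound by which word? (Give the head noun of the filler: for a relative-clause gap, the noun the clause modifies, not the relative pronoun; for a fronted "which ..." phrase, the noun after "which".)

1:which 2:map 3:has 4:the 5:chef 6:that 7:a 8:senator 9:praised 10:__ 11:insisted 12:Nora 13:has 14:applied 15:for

The marked gap is inside the relative clause, the direct object of "praised".
Its filler is the head noun "chef" (via "that"), at word 5.
(The other dependency links word 2 to a gap after word 15.)

5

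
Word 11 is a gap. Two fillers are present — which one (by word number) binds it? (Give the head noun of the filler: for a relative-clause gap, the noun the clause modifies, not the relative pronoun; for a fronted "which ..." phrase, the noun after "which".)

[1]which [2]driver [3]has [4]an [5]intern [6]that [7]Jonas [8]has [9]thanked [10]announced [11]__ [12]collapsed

The marked gap is the subject of "collapsed".
Its filler is the fronted wh-phrase "which driver", at word 2.
(The other dependency links word 5 to a gap after word 9.)

2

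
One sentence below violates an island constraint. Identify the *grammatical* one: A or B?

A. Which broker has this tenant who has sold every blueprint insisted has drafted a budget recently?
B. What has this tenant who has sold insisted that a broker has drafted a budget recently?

A

In B, the wh-phrase is extracted from inside a complex-NP island (relative clause) (introduced by "who"), which blocks movement.
In A, the extraction path crosses only that-complement boundaries, which are transparent.
So A is grammatical.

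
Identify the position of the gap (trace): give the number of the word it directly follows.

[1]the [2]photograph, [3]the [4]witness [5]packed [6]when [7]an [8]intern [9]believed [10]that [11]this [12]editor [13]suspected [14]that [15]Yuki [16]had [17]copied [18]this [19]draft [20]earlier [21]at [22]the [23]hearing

5

The displaced element is "the photograph" (word 2).
It functions as the direct object of "packed", so the gap sits immediately after word 5 ("packed").
Base order: The witness packed the photograph when an intern believed that this editor suspected that Yuki had copied this draft earlier at the hearing.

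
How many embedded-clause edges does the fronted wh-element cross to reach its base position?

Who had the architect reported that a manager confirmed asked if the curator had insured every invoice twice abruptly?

2

"who" is extracted from the subject of "asked".
Boundaries crossed, outermost first: [that], [Ø] — 2 in total.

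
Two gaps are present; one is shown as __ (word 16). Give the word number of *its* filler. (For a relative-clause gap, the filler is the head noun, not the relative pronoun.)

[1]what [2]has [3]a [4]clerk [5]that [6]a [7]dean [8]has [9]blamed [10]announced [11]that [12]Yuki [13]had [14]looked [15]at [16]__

1

The marked gap is the object of the preposition "at" of "looked".
Its filler is the fronted wh-phrase "what", at word 1.
(The other dependency links word 4 to a gap after word 9.)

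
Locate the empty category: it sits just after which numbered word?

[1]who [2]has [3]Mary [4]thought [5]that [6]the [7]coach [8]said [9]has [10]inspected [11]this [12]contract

8

The displaced element is "who" (word 1).
It is linked across 2 clause boundaries (that → Ø).
It functions as the subject of "inspected", so the gap sits immediately after word 8 ("said").
Base order: Mary has thought that the coach said that who has inspected this contract.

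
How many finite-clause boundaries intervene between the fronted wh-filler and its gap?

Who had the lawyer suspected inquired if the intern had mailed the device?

"who" is extracted from the subject of "inquired".
Boundaries crossed, outermost first: [Ø] — 1 in total.

1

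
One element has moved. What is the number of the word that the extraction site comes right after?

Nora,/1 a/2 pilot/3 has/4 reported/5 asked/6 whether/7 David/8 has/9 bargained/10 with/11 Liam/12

The displaced element is "Nora" (word 1).
It is linked across 1 clause boundary (Ø).
It functions as the subject of "asked", so the gap sits immediately after word 5 ("reported").
Base order: A pilot has reported that Nora asked whether David has bargained with Liam.

5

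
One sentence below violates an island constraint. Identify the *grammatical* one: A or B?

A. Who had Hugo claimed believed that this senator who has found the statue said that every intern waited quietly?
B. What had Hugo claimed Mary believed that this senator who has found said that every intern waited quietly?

A

In B, the wh-phrase is extracted from inside a complex-NP island (relative clause) (introduced by "who"), which blocks movement.
In A, the extraction path crosses only that-complement boundaries, which are transparent.
So A is grammatical.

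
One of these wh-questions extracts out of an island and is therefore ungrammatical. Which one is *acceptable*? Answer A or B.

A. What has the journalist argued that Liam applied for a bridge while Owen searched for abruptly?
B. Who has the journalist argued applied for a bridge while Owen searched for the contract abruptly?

In A, the wh-phrase is extracted from inside an adjunct island (introduced by "while"), which blocks movement.
In B, the extraction path crosses only that-complement boundaries, which are transparent.
So B is grammatical.

B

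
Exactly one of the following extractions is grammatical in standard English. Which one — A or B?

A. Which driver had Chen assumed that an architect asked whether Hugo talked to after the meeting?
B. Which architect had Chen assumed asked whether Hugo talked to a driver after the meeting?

In A, the wh-phrase is extracted from inside a wh-island (introduced by "whether"), which blocks movement.
In B, the extraction path crosses only that-complement boundaries, which are transparent.
So B is grammatical.

B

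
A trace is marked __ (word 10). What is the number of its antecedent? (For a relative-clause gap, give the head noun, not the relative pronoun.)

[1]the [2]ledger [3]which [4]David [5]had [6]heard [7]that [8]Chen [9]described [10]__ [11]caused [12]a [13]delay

The gap at 10 is the object of "described", inside a relative clause.
The relative pronoun is "which" (word 3); it is bound by the head noun immediately before it.
Its filler is the head noun "ledger", at word 2.

2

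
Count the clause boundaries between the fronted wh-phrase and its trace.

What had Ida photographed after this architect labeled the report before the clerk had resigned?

0

"what" originates inside the matrix clause — no clause boundary is crossed.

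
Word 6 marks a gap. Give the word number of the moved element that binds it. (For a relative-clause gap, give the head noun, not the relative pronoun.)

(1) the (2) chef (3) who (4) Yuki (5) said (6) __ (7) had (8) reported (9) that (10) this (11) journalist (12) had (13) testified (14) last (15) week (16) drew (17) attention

2

The gap at 6 is the subject of "reported", inside a relative clause.
The relative pronoun is "who" (word 3); it is bound by the head noun immediately before it.
Its filler is the head noun "chef", at word 2.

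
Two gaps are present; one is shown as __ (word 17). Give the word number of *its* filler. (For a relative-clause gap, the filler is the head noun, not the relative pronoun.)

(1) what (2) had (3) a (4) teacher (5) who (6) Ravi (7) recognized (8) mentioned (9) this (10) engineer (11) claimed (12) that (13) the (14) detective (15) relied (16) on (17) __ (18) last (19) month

The marked gap is the object of the preposition "on" of "relied".
Its filler is the fronted wh-phrase "what", at word 1.
(The other dependency links word 4 to a gap after word 7.)

1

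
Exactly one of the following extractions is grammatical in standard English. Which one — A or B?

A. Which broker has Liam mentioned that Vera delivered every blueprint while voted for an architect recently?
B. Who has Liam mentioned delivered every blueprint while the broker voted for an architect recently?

B

In A, the wh-phrase is extracted from inside an adjunct island (introduced by "while"), which blocks movement.
In B, the extraction path crosses only that-complement boundaries, which are transparent.
So B is grammatical.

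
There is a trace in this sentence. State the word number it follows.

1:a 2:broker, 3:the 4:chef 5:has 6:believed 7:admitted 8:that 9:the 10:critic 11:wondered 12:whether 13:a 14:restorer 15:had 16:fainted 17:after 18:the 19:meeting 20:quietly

The displaced element is "a broker" (word 2).
It is linked across 1 clause boundary (Ø).
It functions as the subject of "admitted", so the gap sits immediately after word 6 ("believed").
Base order: The chef has believed a broker admitted that the critic wondered whether a restorer had fainted after the meeting quietly.

6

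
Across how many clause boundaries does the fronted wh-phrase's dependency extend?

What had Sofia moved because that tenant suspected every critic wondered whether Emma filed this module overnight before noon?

"what" originates inside the matrix clause — no clause boundary is crossed.

0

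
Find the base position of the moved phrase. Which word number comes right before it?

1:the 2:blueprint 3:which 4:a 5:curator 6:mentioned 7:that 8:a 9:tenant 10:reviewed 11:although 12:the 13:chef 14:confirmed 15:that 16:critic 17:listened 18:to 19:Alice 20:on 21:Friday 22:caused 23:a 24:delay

10

The displaced element is "the blueprint" (word 2).
It is linked across 1 clause boundary (that).
It functions as the direct object of "reviewed", so the gap sits immediately after word 10 ("reviewed").
Base order: A curator mentioned that a tenant reviewed the blueprint although the chef confirmed that critic listened to Alice on Friday.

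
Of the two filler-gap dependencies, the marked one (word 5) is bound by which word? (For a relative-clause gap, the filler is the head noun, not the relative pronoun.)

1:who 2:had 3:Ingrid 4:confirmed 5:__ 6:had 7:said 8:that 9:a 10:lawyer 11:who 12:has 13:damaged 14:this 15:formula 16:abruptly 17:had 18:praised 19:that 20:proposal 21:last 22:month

The marked gap is the subject of "said".
Its filler is the fronted wh-phrase "who", at word 1.
(The other dependency links word 10 to a gap after word 11.)

1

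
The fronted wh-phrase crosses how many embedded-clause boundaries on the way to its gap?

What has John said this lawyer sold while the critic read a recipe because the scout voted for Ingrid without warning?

"what" is extracted from the object of "sold".
Boundaries crossed, outermost first: [Ø] — 1 in total.

1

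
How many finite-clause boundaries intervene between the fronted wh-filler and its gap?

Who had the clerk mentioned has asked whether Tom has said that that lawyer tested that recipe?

"who" is extracted from the subject of "asked".
Boundaries crossed, outermost first: [Ø] — 1 in total.

1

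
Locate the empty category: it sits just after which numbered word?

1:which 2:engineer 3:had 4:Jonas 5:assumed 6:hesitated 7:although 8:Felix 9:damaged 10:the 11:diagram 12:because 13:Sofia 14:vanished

The displaced element is "which engineer" (word 2).
It is linked across 1 clause boundary (Ø).
It functions as the subject of "hesitated", so the gap sits immediately after word 5 ("assumed").
Base order: Jonas had assumed that which engineer hesitated although Felix damaged the diagram because Sofia vanished.

5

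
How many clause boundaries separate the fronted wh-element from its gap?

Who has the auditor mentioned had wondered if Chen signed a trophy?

1

"who" is extracted from the subject of "wondered".
Boundaries crossed, outermost first: [Ø] — 1 in total.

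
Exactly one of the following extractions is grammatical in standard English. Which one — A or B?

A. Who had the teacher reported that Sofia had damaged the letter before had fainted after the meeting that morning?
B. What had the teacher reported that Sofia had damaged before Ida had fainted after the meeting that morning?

In A, the wh-phrase is extracted from inside an adjunct island (introduced by "before"), which blocks movement.
In B, the extraction path crosses only that-complement boundaries, which are transparent.
So B is grammatical.

B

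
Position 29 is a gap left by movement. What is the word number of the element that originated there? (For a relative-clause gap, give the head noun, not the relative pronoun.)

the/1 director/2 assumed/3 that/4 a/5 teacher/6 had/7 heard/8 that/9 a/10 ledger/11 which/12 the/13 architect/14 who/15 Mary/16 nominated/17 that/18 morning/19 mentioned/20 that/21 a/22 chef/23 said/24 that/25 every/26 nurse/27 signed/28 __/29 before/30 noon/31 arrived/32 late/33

The gap at 29 is the object of "signed", inside a relative clause.
The relative pronoun is "which" (word 12); it is bound by the head noun immediately before it.
Its filler is the head noun "ledger", at word 11.

11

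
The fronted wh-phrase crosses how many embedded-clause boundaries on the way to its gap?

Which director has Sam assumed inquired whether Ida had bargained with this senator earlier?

1

"which director" is extracted from the subject of "inquired".
Boundaries crossed, outermost first: [Ø] — 1 in total.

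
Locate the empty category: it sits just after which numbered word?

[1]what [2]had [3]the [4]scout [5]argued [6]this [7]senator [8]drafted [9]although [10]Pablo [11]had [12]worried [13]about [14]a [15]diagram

The displaced element is "what" (word 1).
It is linked across 1 clause boundary (Ø).
It functions as the direct object of "drafted", so the gap sits immediately after word 8 ("drafted").
Base order: The scout had argued this senator drafted what although Pablo had worried about a diagram.

8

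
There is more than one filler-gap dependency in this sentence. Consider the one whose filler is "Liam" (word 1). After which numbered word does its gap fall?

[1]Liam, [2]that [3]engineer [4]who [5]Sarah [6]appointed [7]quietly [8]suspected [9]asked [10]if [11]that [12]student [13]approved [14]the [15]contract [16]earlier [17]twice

8

The displaced element is "Liam" (word 1).
It is linked across 1 clause boundary (Ø).
It functions as the subject of "asked", so the gap sits immediately after word 8 ("suspected").
Base order: That engineer who Sarah appointed quietly suspected Liam asked if that student approved the contract earlier twice.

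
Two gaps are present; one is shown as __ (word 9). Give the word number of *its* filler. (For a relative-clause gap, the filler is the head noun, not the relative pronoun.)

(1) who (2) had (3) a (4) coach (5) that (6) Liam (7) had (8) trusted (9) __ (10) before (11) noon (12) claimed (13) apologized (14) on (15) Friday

4

The marked gap is inside the relative clause, the direct object of "trusted".
Its filler is the head noun "coach" (via "that"), at word 4.
(The other dependency links word 1 to a gap after word 12.)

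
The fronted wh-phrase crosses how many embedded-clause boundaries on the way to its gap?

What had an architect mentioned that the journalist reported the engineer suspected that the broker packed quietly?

3

"what" is extracted from the object of "packed".
Boundaries crossed, outermost first: [that], [Ø], [that] — 3 in total.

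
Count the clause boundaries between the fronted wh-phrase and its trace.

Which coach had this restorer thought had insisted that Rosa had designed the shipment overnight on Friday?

"which coach" is extracted from the subject of "insisted".
Boundaries crossed, outermost first: [Ø] — 1 in total.

1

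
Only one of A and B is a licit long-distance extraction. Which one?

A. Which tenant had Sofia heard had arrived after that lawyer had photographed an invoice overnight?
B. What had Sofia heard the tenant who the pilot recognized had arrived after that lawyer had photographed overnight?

In B, the wh-phrase is extracted from inside an adjunct island (introduced by "after"), which blocks movement.
In A, the extraction path crosses only that-complement boundaries, which are transparent.
So A is grammatical.

A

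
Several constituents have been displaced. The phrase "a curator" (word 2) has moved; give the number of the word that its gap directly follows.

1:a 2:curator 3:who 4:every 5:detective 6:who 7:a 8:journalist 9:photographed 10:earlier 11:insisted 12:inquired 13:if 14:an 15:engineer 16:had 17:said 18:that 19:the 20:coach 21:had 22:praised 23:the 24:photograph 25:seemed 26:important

11

The displaced element is "a curator" (word 2).
It is linked across 1 clause boundary (Ø).
It functions as the subject of "inquired", so the gap sits immediately after word 11 ("insisted").
Base order: Every detective who a journalist photographed earlier insisted that a curator inquired if an engineer had said that the coach had praised the photograph.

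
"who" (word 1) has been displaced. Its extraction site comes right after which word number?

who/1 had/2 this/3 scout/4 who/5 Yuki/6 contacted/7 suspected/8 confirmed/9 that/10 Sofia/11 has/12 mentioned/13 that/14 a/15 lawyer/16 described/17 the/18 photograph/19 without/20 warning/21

The displaced element is "who" (word 1).
It is linked across 1 clause boundary (Ø).
It functions as the subject of "confirmed", so the gap sits immediately after word 8 ("suspected").
Base order: This scout who Yuki contacted had suspected that who confirmed that Sofia has mentioned that a lawyer described the photograph without warning.

8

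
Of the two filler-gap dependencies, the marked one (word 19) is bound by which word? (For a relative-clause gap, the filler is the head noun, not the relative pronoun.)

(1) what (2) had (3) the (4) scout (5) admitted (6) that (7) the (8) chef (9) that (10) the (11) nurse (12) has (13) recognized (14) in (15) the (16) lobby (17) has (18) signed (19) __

The marked gap is the direct object of "signed".
Its filler is the fronted wh-phrase "what", at word 1.
(The other dependency links word 8 to a gap after word 13.)

1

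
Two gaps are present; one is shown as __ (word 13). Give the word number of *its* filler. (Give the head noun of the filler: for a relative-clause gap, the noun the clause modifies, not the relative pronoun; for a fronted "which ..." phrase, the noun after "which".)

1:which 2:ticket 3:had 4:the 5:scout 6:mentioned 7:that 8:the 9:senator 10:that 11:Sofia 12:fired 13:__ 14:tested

9

The marked gap is inside the relative clause, the direct object of "fired".
Its filler is the head noun "senator" (via "that"), at word 9.
(The other dependency links word 2 to a gap after word 14.)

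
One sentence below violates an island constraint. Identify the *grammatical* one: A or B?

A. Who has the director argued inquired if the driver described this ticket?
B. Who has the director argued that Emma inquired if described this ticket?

A

In B, the wh-phrase is extracted from inside a wh-island (introduced by "if"), which blocks movement.
In A, the extraction path crosses only that-complement boundaries, which are transparent.
So A is grammatical.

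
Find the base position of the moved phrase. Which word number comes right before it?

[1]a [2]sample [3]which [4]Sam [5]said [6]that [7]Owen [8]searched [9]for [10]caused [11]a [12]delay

The displaced element is "a sample" (word 2).
It is linked across 1 clause boundary (that).
It functions as the object of the preposition "for" of "searched", so the gap sits immediately after word 9 ("for").
Base order: Sam said that Owen searched for a sample.

9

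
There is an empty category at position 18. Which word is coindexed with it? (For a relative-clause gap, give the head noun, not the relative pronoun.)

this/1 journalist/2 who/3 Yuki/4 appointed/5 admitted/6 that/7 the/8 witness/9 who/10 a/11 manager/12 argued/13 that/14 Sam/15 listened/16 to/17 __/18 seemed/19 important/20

9

The gap at 18 is the prepositional object of "listened", inside a relative clause.
The relative pronoun is "who" (word 10); it is bound by the head noun immediately before it.
Its filler is the head noun "witness", at word 9.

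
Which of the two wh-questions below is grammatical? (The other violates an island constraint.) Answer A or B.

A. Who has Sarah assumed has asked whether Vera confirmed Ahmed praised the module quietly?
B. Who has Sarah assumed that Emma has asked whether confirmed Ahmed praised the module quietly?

A

In B, the wh-phrase is extracted from inside a wh-island (introduced by "whether"), which blocks movement.
In A, the extraction path crosses only that-complement boundaries, which are transparent.
So A is grammatical.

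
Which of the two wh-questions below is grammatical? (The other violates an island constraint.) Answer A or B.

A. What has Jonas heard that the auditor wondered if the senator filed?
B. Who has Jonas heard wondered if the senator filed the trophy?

B

In A, the wh-phrase is extracted from inside a wh-island (introduced by "if"), which blocks movement.
In B, the extraction path crosses only that-complement boundaries, which are transparent.
So B is grammatical.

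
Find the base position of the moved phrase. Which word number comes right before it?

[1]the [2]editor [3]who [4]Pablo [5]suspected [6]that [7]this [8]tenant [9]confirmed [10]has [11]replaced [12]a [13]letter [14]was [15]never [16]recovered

9

The displaced element is "the editor" (word 2).
It is linked across 2 clause boundaries (that → Ø).
It functions as the subject of "replaced", so the gap sits immediately after word 9 ("confirmed").
Base order: Pablo suspected that this tenant confirmed the editor has replaced a letter.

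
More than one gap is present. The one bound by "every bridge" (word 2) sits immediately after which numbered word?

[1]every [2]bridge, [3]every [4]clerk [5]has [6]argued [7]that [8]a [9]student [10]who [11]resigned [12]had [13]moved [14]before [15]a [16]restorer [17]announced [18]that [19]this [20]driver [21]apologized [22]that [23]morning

13

The displaced element is "every bridge" (word 2).
It is linked across 1 clause boundary (that).
It functions as the direct object of "moved", so the gap sits immediately after word 13 ("moved").
Base order: Every clerk has argued that a student who resigned had moved every bridge before a restorer announced that this driver apologized that morning.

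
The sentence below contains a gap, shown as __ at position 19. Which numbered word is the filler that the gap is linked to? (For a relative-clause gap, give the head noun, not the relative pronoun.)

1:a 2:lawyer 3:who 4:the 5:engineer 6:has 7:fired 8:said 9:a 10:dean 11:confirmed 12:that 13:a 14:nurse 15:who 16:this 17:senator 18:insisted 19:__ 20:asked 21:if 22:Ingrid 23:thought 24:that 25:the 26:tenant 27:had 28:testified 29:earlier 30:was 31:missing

14

The gap at 19 is the subject of "asked", inside a relative clause.
The relative pronoun is "who" (word 15); it is bound by the head noun immediately before it.
Its filler is the head noun "nurse", at word 14.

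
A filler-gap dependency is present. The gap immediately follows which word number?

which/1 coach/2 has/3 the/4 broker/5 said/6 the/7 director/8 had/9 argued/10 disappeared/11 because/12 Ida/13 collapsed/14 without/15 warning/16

10

The displaced element is "which coach" (word 2).
It is linked across 2 clause boundaries (Ø → Ø).
It functions as the subject of "disappeared", so the gap sits immediately after word 10 ("argued").
Base order: The broker has said the director had argued which coach disappeared because Ida collapsed without warning.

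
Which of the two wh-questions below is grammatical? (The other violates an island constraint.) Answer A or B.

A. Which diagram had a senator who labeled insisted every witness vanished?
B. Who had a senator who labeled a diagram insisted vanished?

In A, the wh-phrase is extracted from inside a complex-NP island (relative clause) (introduced by "who"), which blocks movement.
In B, the extraction path crosses only that-complement boundaries, which are transparent.
So B is grammatical.

B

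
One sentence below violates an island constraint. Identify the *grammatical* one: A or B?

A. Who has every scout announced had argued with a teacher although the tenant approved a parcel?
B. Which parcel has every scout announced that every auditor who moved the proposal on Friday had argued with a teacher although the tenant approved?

A

In B, the wh-phrase is extracted from inside an adjunct island (introduced by "although"), which blocks movement.
In A, the extraction path crosses only that-complement boundaries, which are transparent.
So A is grammatical.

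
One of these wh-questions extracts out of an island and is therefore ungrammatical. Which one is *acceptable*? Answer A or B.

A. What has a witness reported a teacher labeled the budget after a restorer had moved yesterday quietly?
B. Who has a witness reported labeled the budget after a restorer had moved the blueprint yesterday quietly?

B

In A, the wh-phrase is extracted from inside an adjunct island (introduced by "after"), which blocks movement.
In B, the extraction path crosses only that-complement boundaries, which are transparent.
So B is grammatical.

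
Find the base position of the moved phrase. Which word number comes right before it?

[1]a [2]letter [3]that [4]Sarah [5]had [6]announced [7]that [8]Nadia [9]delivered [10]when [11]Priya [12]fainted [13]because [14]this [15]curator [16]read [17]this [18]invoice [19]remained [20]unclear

The displaced element is "a letter" (word 2).
It is linked across 1 clause boundary (that).
It functions as the direct object of "delivered", so the gap sits immediately after word 9 ("delivered").
Base order: Sarah had announced that Nadia delivered a letter when Priya fainted because this curator read this invoice.

9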